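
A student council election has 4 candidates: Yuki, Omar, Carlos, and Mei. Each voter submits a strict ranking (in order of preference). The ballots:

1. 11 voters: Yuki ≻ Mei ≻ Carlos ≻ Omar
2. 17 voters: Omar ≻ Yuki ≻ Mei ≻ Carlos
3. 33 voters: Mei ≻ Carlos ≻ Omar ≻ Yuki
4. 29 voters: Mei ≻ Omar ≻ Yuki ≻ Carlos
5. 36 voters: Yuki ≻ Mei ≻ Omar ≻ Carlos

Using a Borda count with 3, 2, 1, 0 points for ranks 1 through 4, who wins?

Yuki: 11·3 + 17·2 + 33·0 + 29·1 + 36·3 = 204
Omar: 11·0 + 17·3 + 33·1 + 29·2 + 36·1 = 178
Carlos: 11·1 + 17·0 + 33·2 + 29·0 + 36·0 = 77
Mei: 11·2 + 17·1 + 33·3 + 29·3 + 36·2 = 297
Mei has the highest Borda score (297).

Mei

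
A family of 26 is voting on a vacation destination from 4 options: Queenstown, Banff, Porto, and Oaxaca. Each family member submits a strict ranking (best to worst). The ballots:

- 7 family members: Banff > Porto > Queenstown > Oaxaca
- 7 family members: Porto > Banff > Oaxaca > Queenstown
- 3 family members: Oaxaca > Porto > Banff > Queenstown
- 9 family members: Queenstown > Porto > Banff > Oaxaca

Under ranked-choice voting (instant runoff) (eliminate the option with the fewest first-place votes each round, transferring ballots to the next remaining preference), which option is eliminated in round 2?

Banff

Round 1: Queenstown 9, Banff 7, Porto 7, Oaxaca 3. Eliminate Oaxaca.
Round 2: Queenstown 9, Banff 7, Porto 10. Eliminate Banff.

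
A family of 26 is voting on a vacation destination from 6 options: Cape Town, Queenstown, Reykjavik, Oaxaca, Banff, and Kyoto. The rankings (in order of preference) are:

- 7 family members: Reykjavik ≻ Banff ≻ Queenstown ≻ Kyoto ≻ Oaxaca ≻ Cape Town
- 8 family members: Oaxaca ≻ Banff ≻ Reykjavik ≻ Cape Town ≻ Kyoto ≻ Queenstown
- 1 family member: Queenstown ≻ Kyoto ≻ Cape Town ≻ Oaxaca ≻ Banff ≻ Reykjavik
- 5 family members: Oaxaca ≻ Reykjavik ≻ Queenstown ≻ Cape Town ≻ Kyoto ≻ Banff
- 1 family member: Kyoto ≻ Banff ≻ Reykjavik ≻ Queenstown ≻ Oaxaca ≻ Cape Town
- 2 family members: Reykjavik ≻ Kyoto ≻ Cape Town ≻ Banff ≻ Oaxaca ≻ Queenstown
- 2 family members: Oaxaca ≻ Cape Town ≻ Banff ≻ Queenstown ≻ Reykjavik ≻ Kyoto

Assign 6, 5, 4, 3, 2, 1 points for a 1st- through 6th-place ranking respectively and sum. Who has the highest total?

Cape Town: 7·1 + 8·3 + 1·4 + 5·3 + 1·1 + 2·4 + 2·5 = 69
Queenstown: 7·4 + 8·1 + 1·6 + 5·4 + 1·3 + 2·1 + 2·3 = 73
Reykjavik: 7·6 + 8·4 + 1·1 + 5·5 + 1·4 + 2·6 + 2·2 = 120
Oaxaca: 7·2 + 8·6 + 1·3 + 5·6 + 1·2 + 2·2 + 2·6 = 113
Banff: 7·5 + 8·5 + 1·2 + 5·1 + 1·5 + 2·3 + 2·4 = 101
Kyoto: 7·3 + 8·2 + 1·5 + 5·2 + 1·6 + 2·5 + 2·1 = 70
Reykjavik has the highest Borda score (120).

Reykjavik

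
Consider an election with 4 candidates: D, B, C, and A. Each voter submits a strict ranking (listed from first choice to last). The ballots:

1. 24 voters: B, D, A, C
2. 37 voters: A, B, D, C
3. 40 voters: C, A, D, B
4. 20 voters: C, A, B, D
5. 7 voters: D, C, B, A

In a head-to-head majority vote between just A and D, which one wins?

Voters preferring A to D: 97; preferring D to A: 31.
A wins the head-to-head.

A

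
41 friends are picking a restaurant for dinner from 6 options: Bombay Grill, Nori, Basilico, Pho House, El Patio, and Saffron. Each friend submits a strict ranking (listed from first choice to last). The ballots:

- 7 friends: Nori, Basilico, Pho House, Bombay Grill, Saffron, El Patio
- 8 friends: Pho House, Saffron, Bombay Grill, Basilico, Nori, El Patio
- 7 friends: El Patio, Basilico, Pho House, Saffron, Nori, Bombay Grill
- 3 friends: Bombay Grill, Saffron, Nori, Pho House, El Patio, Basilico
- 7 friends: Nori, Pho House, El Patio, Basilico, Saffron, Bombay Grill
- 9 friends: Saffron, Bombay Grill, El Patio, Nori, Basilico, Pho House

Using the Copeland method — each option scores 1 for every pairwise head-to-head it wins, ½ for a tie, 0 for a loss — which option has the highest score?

Bombay Grill: beats El Patio; loses to Nori, Basilico, Pho House, and Saffron → score 1.
Nori: beats Bombay Grill, Basilico, Pho House, and El Patio; loses to Saffron → score 4.
Basilico: beats Bombay Grill, Pho House, and Saffron; loses to Nori and El Patio → score 3.
Pho House: beats Bombay Grill, El Patio, and Saffron; loses to Nori and Basilico → score 3.
El Patio: beats Basilico; loses to Bombay Grill, Nori, Pho House, and Saffron → score 1.
Saffron: beats Bombay Grill, Nori, and El Patio; loses to Basilico and Pho House → score 3.
Nori has the best pairwise record.

Nori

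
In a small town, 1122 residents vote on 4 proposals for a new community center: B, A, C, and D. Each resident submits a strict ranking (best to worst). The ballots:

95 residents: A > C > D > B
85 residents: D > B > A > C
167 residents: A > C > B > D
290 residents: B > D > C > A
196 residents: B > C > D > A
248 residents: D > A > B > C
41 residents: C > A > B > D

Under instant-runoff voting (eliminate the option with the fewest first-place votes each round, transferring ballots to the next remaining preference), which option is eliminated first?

C

Round 1: B 486, A 262, C 41, D 333. Eliminate C.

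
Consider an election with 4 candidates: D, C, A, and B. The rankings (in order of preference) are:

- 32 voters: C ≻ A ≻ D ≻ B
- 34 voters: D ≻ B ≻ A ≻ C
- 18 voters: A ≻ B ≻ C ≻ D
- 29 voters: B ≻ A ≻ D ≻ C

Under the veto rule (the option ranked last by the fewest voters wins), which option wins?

A

Last-place votes: D 18, C 63, A 0, B 32.
A is ranked last by the fewest voters, so A wins.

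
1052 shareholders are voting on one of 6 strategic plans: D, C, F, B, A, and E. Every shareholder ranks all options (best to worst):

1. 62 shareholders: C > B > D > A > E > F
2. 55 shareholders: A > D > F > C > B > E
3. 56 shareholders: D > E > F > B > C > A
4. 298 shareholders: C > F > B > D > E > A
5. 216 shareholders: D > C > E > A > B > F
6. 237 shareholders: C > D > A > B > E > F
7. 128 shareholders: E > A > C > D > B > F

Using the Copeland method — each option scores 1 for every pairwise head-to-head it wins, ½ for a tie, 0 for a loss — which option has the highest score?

C

D: beats F, B, A, and E; loses to C → score 4.
C: beats D, F, B, A, and E → score 5.
F: loses to D, C, B, A, and E → score 0.
B: beats F and E; loses to D, C, and A → score 2.
A: beats F and B; loses to D, C, and E → score 2.
E: beats F and A; loses to D, C, and B → score 2.
C has the best pairwise record.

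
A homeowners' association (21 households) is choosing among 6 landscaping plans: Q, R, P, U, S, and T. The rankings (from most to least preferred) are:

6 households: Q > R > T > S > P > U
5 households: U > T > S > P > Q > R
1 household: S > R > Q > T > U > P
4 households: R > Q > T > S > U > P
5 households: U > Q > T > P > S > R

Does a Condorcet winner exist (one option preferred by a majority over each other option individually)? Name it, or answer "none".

Q vs R: 16–5 for Q.
Q vs P: 16–5 for Q.
Q vs U: 11–10 for Q.
Q vs S: 15–6 for Q.
Q vs T: 16–5 for Q.
Q beats every other option head-to-head.

Q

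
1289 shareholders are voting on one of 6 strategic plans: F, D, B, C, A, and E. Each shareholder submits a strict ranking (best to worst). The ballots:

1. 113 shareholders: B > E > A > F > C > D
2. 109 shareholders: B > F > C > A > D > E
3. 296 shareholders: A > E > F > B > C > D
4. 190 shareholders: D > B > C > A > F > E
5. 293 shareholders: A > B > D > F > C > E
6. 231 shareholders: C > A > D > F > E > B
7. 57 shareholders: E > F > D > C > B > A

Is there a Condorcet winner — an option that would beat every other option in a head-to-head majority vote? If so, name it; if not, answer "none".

A

A vs F: 1123–166 for A.
A vs D: 1042–247 for A.
A vs B: 820–469 for A.
A vs C: 702–587 for A.
A vs E: 1119–170 for A.
A beats every other option head-to-head.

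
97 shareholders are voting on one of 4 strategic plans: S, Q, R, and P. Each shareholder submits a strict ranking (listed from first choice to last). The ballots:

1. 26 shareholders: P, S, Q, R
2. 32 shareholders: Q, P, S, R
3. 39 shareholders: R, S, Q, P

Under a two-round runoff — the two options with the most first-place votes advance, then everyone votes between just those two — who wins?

Q

Round 1 first-place votes: S 0, Q 32, R 39, P 26.
R and Q advance.
Runoff: R is preferred to Q by 39 voters; Q by 58.
Q wins the runoff.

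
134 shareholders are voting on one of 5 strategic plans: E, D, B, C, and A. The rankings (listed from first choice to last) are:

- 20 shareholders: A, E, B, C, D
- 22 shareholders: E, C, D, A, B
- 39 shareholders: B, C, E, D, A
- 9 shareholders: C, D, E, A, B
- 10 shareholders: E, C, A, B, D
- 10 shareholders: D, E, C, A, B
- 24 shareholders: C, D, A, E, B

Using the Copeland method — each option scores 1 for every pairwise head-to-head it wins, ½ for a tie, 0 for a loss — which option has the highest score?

E: beats D, B, and A; loses to C → score 3.
D: beats A; loses to E, B, and C → score 1.
B: beats D; loses to E, C, and A → score 1.
C: beats E, D, B, and A → score 4.
A: beats B; loses to E, D, and C → score 1.
C has the best pairwise record.

C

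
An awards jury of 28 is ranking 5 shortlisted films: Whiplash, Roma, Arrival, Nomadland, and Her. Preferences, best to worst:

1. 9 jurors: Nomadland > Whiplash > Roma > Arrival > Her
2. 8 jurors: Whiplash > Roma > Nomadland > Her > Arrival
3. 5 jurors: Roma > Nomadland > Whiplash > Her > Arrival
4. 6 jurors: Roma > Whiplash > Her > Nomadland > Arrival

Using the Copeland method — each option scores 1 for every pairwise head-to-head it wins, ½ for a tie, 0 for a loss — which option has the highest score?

Whiplash: beats Roma, Arrival, and Her; ties Nomadland → score 3.5.
Roma: beats Arrival, Nomadland, and Her; loses to Whiplash → score 3.
Arrival: loses to Whiplash, Roma, Nomadland, and Her → score 0.
Nomadland: beats Arrival and Her; ties Whiplash; loses to Roma → score 2.5.
Her: beats Arrival; loses to Whiplash, Roma, and Nomadland → score 1.
Whiplash has the best pairwise record.

Whiplash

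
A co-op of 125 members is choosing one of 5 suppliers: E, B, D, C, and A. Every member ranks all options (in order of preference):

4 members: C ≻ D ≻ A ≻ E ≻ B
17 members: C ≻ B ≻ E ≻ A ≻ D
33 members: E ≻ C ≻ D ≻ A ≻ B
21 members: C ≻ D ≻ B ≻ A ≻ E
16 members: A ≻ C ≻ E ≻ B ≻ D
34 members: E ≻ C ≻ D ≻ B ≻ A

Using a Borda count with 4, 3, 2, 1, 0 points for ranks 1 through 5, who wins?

C

E: 4·1 + 17·2 + 33·4 + 21·0 + 16·2 + 34·4 = 338
B: 4·0 + 17·3 + 33·0 + 21·2 + 16·1 + 34·1 = 143
D: 4·3 + 17·0 + 33·2 + 21·3 + 16·0 + 34·2 = 209
C: 4·4 + 17·4 + 33·3 + 21·4 + 16·3 + 34·3 = 417
A: 4·2 + 17·1 + 33·1 + 21·1 + 16·4 + 34·0 = 143
C has the highest Borda score (417).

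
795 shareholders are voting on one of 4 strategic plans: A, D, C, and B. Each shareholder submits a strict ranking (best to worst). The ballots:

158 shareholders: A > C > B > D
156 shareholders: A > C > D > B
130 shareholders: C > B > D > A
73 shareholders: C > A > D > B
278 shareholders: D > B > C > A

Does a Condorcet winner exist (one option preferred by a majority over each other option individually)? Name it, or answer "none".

C vs A: 481–314 for C.
C vs D: 517–278 for C.
C vs B: 517–278 for C.
C beats every other option head-to-head.

C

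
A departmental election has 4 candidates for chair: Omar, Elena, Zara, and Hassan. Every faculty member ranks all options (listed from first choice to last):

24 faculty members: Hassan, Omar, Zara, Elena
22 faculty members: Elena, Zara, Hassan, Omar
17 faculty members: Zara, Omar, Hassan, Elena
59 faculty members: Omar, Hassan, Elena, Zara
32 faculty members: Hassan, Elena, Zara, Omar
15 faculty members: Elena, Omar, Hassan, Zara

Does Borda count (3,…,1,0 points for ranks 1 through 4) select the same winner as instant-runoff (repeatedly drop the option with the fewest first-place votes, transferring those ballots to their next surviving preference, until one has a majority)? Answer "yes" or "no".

no

Borda — scores: Omar 289, Elena 234, Zara 151, Hassan 340. Winner: Hassan.
Instant-runoff — R1 Omar 59, Elena 37, Zara 17, Hassan 56 (Zara out); R2 Omar 76, Elena 37, Hassan 56 (Elena out); R3 Omar 91, Hassan 78 (Omar winner). Winner: Omar.
The two methods disagree.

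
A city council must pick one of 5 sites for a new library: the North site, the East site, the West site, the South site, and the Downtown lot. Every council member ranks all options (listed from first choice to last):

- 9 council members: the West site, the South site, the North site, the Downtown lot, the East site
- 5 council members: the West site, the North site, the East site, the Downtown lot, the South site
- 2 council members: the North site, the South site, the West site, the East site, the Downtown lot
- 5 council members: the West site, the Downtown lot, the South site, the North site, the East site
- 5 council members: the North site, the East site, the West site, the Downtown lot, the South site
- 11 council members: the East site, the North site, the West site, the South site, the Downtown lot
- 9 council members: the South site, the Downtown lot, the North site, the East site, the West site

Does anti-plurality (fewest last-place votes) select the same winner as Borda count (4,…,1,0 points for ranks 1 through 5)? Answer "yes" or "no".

Anti-plurality — last-place votes: the North site 0, the East site 14, the West site 9, the South site 10, the Downtown lot 13. Winner: the North site.
Borda — scores: the North site 117, the East site 80, the West site 112, the South site 90, the Downtown lot 61. Winner: the North site.
The two methods agree.

yes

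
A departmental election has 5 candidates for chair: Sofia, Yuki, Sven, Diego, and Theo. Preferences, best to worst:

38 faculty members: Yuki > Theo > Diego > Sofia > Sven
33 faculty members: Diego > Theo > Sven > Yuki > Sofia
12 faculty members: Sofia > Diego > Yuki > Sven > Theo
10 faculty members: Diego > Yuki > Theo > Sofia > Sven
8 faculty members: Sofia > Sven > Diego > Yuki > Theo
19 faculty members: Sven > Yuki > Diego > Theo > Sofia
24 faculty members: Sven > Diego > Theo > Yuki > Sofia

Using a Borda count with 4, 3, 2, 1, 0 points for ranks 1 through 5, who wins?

Sofia: 38·1 + 33·0 + 12·4 + 10·1 + 8·4 + 19·0 + 24·0 = 128
Yuki: 38·4 + 33·1 + 12·2 + 10·3 + 8·1 + 19·3 + 24·1 = 328
Sven: 38·0 + 33·2 + 12·1 + 10·0 + 8·3 + 19·4 + 24·4 = 274
Diego: 38·2 + 33·4 + 12·3 + 10·4 + 8·2 + 19·2 + 24·3 = 410
Theo: 38·3 + 33·3 + 12·0 + 10·2 + 8·0 + 19·1 + 24·2 = 300
Diego has the highest Borda score (410).

Diego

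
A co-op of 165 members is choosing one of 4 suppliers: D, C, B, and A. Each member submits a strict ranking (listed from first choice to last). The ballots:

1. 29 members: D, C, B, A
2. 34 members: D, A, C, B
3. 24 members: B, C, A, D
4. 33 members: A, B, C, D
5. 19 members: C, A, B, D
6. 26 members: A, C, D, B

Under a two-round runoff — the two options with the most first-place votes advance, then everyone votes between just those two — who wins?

Round 1 first-place votes: D 63, C 19, B 24, A 59.
D and A advance.
Runoff: D is preferred to A by 63 voters; A by 102.
A wins the runoff.

A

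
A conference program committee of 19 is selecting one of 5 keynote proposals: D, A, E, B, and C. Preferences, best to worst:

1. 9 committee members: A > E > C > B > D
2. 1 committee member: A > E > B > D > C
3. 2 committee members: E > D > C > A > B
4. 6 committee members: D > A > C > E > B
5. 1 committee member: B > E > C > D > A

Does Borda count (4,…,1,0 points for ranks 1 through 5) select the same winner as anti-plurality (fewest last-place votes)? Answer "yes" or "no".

no

Borda — scores: D 32, A 60, E 47, B 15, C 36. Winner: A.
Anti-plurality — last-place votes: D 9, A 1, E 0, B 8, C 1. Winner: E.
The two methods disagree.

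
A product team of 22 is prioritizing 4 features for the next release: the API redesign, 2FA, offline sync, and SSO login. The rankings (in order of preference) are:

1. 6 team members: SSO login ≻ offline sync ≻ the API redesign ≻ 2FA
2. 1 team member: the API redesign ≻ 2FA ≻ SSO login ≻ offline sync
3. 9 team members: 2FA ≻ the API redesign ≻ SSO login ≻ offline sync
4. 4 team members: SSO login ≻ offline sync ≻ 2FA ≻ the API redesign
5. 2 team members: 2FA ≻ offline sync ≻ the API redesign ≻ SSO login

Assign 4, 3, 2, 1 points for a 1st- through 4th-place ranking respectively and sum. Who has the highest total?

the API redesign: 6·2 + 1·4 + 9·3 + 4·1 + 2·2 = 51
2FA: 6·1 + 1·3 + 9·4 + 4·2 + 2·4 = 61
offline sync: 6·3 + 1·1 + 9·1 + 4·3 + 2·3 = 46
SSO login: 6·4 + 1·2 + 9·2 + 4·4 + 2·1 = 62
SSO login has the highest Borda score (62).

SSO login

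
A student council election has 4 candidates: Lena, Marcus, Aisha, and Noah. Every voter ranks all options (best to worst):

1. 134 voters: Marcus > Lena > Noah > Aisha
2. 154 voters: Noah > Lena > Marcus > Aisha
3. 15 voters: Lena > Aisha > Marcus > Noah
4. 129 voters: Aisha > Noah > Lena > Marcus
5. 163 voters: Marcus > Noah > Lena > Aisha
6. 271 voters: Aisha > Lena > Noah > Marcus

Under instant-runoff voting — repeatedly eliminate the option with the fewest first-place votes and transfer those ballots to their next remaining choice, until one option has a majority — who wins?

Round 1: Lena 15, Marcus 297, Aisha 400, Noah 154. Eliminate Lena.
Round 2: Marcus 297, Aisha 415, Noah 154. Eliminate Noah.
Round 3: Marcus 451, Aisha 415. Marcus has a majority.

Marcus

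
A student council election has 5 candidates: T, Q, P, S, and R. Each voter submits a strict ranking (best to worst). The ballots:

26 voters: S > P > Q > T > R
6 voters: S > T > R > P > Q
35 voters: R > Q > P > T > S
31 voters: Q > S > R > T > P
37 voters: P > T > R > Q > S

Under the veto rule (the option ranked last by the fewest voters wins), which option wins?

T

Last-place votes: T 0, Q 6, P 31, S 72, R 26.
T is ranked last by the fewest voters, so T wins.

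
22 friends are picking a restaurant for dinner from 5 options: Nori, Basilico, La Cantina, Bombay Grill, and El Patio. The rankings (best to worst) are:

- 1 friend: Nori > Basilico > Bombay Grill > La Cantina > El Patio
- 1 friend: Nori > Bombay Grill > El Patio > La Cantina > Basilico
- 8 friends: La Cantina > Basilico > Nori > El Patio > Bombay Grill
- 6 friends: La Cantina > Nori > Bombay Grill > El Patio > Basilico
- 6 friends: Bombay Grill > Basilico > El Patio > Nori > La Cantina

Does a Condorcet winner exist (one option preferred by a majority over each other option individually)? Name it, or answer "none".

La Cantina

La Cantina vs Nori: 14–8 for La Cantina.
La Cantina vs Basilico: 15–7 for La Cantina.
La Cantina vs Bombay Grill: 14–8 for La Cantina.
La Cantina vs El Patio: 15–7 for La Cantina.
La Cantina beats every other option head-to-head.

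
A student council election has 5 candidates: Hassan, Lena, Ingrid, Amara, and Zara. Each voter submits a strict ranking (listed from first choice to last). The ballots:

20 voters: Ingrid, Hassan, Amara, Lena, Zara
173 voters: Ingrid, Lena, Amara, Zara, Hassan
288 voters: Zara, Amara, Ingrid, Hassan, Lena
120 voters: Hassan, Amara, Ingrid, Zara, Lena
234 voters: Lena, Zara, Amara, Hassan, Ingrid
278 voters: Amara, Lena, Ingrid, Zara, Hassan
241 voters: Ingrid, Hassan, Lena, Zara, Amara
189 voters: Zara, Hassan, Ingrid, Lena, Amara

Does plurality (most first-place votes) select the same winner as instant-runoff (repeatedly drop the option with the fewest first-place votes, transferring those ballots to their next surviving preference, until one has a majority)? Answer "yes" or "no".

Plurality — first-place votes: Hassan 120, Lena 234, Ingrid 434, Amara 278, Zara 477. Winner: Zara.
Instant-runoff — R1 Hassan 120, Lena 234, Ingrid 434, Amara 278, Zara 477 (Hassan out); R2 Lena 234, Ingrid 434, Amara 398, Zara 477 (Lena out); R3 Ingrid 434, Amara 398, Zara 711 (Amara out); R4 Ingrid 832, Zara 711 (Ingrid winner). Winner: Ingrid.
The two methods disagree.

no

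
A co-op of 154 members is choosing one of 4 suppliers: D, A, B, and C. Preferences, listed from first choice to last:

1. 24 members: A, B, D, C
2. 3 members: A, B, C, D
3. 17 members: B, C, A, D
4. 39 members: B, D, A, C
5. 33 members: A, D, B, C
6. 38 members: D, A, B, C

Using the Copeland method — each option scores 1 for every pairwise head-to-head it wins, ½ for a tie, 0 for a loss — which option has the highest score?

D: beats C; ties A; loses to B → score 1.5.
A: beats B and C; ties D → score 2.5.
B: beats D and C; loses to A → score 2.
C: loses to D, A, and B → score 0.
A has the best pairwise record.

A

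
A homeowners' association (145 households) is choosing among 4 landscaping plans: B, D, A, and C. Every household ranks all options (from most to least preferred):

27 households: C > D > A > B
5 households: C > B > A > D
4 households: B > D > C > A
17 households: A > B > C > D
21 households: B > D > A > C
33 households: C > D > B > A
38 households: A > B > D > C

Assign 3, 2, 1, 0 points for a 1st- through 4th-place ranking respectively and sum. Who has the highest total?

B

B: 27·0 + 5·2 + 4·3 + 17·2 + 21·3 + 33·1 + 38·2 = 228
D: 27·2 + 5·0 + 4·2 + 17·0 + 21·2 + 33·2 + 38·1 = 208
A: 27·1 + 5·1 + 4·0 + 17·3 + 21·1 + 33·0 + 38·3 = 218
C: 27·3 + 5·3 + 4·1 + 17·1 + 21·0 + 33·3 + 38·0 = 216
B has the highest Borda score (228).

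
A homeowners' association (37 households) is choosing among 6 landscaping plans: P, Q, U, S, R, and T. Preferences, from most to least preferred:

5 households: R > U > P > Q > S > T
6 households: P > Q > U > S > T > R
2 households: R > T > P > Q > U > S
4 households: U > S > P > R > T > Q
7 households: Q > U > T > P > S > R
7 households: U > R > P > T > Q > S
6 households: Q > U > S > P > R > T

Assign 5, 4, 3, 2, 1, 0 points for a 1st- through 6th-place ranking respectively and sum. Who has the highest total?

U

P: 5·3 + 6·5 + 2·3 + 4·3 + 7·2 + 7·3 + 6·2 = 110
Q: 5·2 + 6·4 + 2·2 + 4·0 + 7·5 + 7·1 + 6·5 = 110
U: 5·4 + 6·3 + 2·1 + 4·5 + 7·4 + 7·5 + 6·4 = 147
S: 5·1 + 6·2 + 2·0 + 4·4 + 7·1 + 7·0 + 6·3 = 58
R: 5·5 + 6·0 + 2·5 + 4·2 + 7·0 + 7·4 + 6·1 = 77
T: 5·0 + 6·1 + 2·4 + 4·1 + 7·3 + 7·2 + 6·0 = 53
U has the highest Borda score (147).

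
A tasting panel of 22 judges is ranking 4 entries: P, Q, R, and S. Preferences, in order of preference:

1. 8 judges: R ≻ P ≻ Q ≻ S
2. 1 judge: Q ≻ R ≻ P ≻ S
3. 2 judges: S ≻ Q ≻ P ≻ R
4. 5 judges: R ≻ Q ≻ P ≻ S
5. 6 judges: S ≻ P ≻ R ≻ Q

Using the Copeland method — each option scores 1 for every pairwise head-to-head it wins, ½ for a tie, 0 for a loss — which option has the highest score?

P: beats Q and S; loses to R → score 2.
Q: beats S; loses to P and R → score 1.
R: beats P, Q, and S → score 3.
S: loses to P, Q, and R → score 0.
R has the best pairwise record.

R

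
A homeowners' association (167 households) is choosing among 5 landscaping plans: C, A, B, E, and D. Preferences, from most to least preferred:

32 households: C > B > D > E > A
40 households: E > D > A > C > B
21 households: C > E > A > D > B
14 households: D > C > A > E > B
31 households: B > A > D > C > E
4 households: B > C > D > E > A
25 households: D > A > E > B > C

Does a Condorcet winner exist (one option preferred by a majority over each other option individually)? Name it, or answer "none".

D

D vs C: 110–57 for D.
D vs A: 115–52 for D.
D vs B: 100–67 for D.
D vs E: 106–61 for D.
D beats every other option head-to-head.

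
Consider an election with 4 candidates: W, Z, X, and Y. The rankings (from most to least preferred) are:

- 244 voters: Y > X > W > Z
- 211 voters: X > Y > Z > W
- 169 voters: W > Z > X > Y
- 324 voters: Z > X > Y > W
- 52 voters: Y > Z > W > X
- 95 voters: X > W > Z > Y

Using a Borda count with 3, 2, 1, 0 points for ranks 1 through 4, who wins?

X

W: 244·1 + 211·0 + 169·3 + 324·0 + 52·1 + 95·2 = 993
Z: 244·0 + 211·1 + 169·2 + 324·3 + 52·2 + 95·1 = 1720
X: 244·2 + 211·3 + 169·1 + 324·2 + 52·0 + 95·3 = 2223
Y: 244·3 + 211·2 + 169·0 + 324·1 + 52·3 + 95·0 = 1634
X has the highest Borda score (2223).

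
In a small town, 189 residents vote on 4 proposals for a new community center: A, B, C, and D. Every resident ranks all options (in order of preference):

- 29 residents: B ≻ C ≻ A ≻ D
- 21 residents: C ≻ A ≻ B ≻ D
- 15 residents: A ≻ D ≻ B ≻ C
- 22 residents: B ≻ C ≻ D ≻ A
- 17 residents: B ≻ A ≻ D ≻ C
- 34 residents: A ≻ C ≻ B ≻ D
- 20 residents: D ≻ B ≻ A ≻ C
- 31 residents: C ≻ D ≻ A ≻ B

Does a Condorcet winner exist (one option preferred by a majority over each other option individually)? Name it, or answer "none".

none

Checking pairwise contests:
C beats A 103–86.
A beats B 101–88.
B beats C 103–86.
A beats D 116–73.
Every option loses at least one head-to-head, so there is no Condorcet winner.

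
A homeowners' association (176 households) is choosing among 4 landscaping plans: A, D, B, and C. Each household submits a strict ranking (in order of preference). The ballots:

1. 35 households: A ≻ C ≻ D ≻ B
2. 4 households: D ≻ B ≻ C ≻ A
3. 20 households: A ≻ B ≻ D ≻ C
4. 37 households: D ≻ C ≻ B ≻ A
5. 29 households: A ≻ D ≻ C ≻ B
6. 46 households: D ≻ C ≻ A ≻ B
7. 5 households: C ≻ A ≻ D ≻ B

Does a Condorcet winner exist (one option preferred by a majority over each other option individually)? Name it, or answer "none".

none

Checking pairwise contests:
C beats A 92–84.
A beats D 89–87.
A beats B 135–41.
D beats C 136–40.
Every option loses at least one head-to-head, so there is no Condorcet winner.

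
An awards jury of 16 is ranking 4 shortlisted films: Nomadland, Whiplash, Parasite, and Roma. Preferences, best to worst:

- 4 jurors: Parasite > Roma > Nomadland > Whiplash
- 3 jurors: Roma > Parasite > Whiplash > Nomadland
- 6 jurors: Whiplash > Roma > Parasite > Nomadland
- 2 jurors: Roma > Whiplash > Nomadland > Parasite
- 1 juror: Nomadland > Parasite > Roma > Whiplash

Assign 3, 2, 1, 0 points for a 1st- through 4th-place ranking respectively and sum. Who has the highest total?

Nomadland: 4·1 + 3·0 + 6·0 + 2·1 + 1·3 = 9
Whiplash: 4·0 + 3·1 + 6·3 + 2·2 + 1·0 = 25
Parasite: 4·3 + 3·2 + 6·1 + 2·0 + 1·2 = 26
Roma: 4·2 + 3·3 + 6·2 + 2·3 + 1·1 = 36
Roma has the highest Borda score (36).

Roma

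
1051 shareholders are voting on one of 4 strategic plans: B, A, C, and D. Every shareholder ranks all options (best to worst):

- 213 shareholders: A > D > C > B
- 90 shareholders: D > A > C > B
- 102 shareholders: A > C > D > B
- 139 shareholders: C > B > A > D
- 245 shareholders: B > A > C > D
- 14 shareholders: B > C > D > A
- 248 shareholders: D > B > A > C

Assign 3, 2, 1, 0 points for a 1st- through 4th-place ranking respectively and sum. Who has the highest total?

A

B: 213·0 + 90·0 + 102·0 + 139·2 + 245·3 + 14·3 + 248·2 = 1551
A: 213·3 + 90·2 + 102·3 + 139·1 + 245·2 + 14·0 + 248·1 = 2002
C: 213·1 + 90·1 + 102·2 + 139·3 + 245·1 + 14·2 + 248·0 = 1197
D: 213·2 + 90·3 + 102·1 + 139·0 + 245·0 + 14·1 + 248·3 = 1556
A has the highest Borda score (2002).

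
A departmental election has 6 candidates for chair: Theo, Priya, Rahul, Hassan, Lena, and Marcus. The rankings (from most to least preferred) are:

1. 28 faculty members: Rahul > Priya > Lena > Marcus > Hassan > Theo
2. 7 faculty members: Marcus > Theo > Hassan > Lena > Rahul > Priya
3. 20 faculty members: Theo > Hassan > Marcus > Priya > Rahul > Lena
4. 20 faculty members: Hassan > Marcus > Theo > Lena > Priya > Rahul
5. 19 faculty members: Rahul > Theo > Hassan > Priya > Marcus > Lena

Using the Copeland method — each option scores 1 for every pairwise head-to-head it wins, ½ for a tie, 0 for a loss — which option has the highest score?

Hassan

Theo: beats Priya and Lena; ties Rahul; loses to Hassan and Marcus → score 2.5.
Priya: beats Lena; ties Marcus; loses to Theo, Rahul, and Hassan → score 1.5.
Rahul: beats Priya and Lena; ties Theo, Hassan, and Marcus → score 3.5.
Hassan: beats Theo, Priya, Lena, and Marcus; ties Rahul → score 4.5.
Lena: loses to Theo, Priya, Rahul, Hassan, and Marcus → score 0.
Marcus: beats Theo and Lena; ties Priya and Rahul; loses to Hassan → score 3.
Hassan has the best pairwise record.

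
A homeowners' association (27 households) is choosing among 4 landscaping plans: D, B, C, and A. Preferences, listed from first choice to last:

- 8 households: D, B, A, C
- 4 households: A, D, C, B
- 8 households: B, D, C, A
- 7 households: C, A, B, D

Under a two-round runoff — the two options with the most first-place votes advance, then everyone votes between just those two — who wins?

B

Round 1 first-place votes: D 8, B 8, C 7, A 4.
B and D advance.
Runoff: B is preferred to D by 15 voters; D by 12.
B wins the runoff.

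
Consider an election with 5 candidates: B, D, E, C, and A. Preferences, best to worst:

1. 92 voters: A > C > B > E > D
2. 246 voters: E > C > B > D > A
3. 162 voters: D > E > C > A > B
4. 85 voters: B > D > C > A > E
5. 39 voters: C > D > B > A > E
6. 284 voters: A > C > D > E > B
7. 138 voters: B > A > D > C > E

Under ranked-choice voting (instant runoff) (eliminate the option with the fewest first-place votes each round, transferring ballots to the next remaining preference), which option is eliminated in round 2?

Round 1: B 223, D 162, E 246, C 39, A 376. Eliminate C.
Round 2: B 223, D 201, E 246, A 376. Eliminate D.

D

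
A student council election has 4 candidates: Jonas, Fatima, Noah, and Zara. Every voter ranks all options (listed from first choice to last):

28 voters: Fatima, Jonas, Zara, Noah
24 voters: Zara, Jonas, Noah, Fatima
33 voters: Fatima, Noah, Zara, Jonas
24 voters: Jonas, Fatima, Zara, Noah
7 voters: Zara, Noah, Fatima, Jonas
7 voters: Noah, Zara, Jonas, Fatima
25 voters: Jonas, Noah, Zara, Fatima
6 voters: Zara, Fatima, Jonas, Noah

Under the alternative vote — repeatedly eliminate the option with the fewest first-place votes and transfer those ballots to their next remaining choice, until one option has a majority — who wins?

Jonas

Round 1: Jonas 49, Fatima 61, Noah 7, Zara 37. Eliminate Noah.
Round 2: Jonas 49, Fatima 61, Zara 44. Eliminate Zara.
Round 3: Jonas 80, Fatima 74. Jonas has a majority.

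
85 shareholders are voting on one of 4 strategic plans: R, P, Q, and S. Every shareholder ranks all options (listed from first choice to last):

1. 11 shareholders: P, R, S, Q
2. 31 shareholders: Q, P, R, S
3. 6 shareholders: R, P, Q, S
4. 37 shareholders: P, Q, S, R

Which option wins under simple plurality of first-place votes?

First-place votes: R 6, P 48, Q 31, S 0.
P has the most first-place votes.

P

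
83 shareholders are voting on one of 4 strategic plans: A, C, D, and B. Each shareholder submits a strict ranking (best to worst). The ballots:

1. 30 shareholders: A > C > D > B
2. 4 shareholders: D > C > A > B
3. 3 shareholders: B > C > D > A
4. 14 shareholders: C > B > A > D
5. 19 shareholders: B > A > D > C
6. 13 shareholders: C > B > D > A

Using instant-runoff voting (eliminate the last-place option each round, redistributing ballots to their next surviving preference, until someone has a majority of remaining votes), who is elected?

A

Round 1: A 30, C 27, D 4, B 22. Eliminate D.
Round 2: A 30, C 31, B 22. Eliminate B.
Round 3: A 49, C 34. A has a majority.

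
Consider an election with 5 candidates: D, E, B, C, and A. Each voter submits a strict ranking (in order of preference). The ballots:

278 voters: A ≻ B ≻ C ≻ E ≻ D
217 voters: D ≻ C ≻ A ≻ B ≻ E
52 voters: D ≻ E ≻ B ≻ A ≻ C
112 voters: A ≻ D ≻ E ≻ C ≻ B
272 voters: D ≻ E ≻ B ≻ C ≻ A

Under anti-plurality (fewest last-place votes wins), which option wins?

Last-place votes: D 278, E 217, B 112, C 52, A 272.
C is ranked last by the fewest voters, so C wins.

C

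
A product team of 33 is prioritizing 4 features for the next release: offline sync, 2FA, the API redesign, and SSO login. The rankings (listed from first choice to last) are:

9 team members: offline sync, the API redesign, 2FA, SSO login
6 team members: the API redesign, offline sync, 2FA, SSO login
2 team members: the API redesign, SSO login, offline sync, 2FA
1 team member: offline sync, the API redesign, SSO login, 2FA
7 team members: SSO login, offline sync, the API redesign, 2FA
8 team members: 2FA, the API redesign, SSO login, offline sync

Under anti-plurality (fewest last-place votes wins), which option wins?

the API redesign

Last-place votes: offline sync 8, 2FA 10, the API redesign 0, SSO login 15.
the API redesign is ranked last by the fewest voters, so the API redesign wins.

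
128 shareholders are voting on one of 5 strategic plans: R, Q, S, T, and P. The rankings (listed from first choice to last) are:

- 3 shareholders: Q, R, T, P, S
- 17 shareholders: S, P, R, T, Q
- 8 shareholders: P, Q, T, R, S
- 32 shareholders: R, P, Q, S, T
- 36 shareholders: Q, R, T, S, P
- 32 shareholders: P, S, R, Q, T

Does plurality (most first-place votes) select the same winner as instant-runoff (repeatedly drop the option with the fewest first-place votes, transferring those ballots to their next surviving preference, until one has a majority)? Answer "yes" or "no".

yes

Plurality — first-place votes: R 32, Q 39, S 17, T 0, P 40. Winner: P.
Instant-runoff — R1 R 32, Q 39, S 17, T 0, P 40 (T out); R2 R 32, Q 39, S 17, P 40 (S out); R3 R 32, Q 39, P 57 (R out); R4 Q 39, P 89 (P winner). Winner: P.
The two methods agree.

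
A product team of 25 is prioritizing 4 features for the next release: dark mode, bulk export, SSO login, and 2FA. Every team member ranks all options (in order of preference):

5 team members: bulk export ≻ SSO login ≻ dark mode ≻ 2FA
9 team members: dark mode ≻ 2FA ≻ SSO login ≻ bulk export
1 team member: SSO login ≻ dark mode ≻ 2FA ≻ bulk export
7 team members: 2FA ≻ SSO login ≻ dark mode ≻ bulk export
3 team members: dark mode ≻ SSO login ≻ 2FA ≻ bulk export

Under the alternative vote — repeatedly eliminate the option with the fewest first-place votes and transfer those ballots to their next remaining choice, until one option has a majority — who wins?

dark mode

Round 1: dark mode 12, bulk export 5, SSO login 1, 2FA 7. Eliminate SSO login.
Round 2: dark mode 13, bulk export 5, 2FA 7. Dark mode has a majority.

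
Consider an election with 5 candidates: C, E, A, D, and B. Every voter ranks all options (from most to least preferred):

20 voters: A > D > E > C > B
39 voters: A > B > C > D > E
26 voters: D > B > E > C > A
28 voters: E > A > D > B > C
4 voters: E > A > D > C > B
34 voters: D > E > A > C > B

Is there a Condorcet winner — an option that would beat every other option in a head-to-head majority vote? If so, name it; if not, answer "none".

Checking pairwise contests:
E beats C 112–39.
D beats E 119–32.
E beats A 92–59.
A beats D 91–60.
E beats B 86–65.
Every option loses at least one head-to-head, so there is no Condorcet winner.

none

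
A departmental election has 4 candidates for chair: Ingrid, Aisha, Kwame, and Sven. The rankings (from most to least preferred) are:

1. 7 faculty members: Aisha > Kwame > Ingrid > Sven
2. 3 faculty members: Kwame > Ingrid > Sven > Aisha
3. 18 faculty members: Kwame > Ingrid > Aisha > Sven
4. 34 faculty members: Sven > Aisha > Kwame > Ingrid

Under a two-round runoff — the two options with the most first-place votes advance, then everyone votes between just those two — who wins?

Sven

Round 1 first-place votes: Ingrid 0, Aisha 7, Kwame 21, Sven 34.
Sven and Kwame advance.
Runoff: Sven is preferred to Kwame by 34 voters; Kwame by 28.
Sven wins the runoff.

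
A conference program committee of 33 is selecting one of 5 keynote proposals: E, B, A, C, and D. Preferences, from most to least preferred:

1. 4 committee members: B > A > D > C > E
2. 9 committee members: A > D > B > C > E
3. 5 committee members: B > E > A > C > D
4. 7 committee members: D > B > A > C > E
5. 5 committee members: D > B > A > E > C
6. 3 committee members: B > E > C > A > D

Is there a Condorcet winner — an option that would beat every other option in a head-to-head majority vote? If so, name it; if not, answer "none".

Checking pairwise contests:
B beats E 33–0.
D beats B 21–12.
B beats A 24–9.
B beats C 33–0.
A beats D 21–12.
Every option loses at least one head-to-head, so there is no Condorcet winner.

none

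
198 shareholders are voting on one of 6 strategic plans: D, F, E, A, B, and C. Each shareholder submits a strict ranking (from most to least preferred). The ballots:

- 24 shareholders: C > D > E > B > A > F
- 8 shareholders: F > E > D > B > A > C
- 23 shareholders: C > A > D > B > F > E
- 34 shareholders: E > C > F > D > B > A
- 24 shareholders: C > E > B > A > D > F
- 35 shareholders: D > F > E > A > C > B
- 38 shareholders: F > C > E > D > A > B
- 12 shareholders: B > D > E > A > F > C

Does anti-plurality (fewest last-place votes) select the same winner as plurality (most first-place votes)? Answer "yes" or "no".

no

Anti-plurality — last-place votes: D 0, F 48, E 23, A 34, B 73, C 20. Winner: D.
Plurality — first-place votes: D 35, F 46, E 34, A 0, B 12, C 71. Winner: C.
The two methods disagree.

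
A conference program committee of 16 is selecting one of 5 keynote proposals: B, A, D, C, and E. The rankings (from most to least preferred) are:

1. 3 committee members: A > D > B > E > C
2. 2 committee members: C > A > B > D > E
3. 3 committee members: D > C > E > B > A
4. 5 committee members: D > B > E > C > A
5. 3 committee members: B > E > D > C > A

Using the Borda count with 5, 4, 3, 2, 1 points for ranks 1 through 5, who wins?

B: 3·3 + 2·3 + 3·2 + 5·4 + 3·5 = 56
A: 3·5 + 2·4 + 3·1 + 5·1 + 3·1 = 34
D: 3·4 + 2·2 + 3·5 + 5·5 + 3·3 = 65
C: 3·1 + 2·5 + 3·4 + 5·2 + 3·2 = 41
E: 3·2 + 2·1 + 3·3 + 5·3 + 3·4 = 44
D has the highest Borda score (65).

D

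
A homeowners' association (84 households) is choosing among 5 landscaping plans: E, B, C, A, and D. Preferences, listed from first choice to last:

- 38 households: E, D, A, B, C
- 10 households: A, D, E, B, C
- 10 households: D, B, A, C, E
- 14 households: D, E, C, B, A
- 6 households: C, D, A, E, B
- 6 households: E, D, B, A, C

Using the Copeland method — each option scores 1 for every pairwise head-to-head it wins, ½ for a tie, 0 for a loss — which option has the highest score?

E

E: beats B, C, A, and D → score 4.
B: beats C; loses to E, A, and D → score 1.
C: loses to E, B, A, and D → score 0.
A: beats B and C; loses to E and D → score 2.
D: beats B, C, and A; loses to E → score 3.
E has the best pairwise record.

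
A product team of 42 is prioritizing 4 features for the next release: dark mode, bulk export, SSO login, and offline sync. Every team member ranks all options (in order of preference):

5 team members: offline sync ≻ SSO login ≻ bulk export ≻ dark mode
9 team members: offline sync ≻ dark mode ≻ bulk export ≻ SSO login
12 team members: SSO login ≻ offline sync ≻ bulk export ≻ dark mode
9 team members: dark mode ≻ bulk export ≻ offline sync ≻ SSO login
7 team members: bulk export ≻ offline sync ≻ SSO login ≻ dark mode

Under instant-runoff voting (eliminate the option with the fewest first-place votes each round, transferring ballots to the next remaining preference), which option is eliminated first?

Round 1: dark mode 9, bulk export 7, SSO login 12, offline sync 14. Eliminate bulk export.

bulk export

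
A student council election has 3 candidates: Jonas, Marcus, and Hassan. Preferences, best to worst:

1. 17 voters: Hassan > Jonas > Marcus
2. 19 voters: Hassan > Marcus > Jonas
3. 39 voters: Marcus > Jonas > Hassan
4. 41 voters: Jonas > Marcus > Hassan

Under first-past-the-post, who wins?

Jonas

First-place votes: Jonas 41, Marcus 39, Hassan 36.
Jonas has the most first-place votes.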